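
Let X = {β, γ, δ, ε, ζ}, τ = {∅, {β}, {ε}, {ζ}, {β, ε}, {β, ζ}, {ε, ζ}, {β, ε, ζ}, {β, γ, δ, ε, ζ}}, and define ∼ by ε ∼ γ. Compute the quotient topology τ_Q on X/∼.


X/∼ = {[β], [γ=ε], [δ], [ζ]}; |τ_Q| = 5.

Equivalence classes: [β], [γ=ε], [δ], [ζ].
Quotient map π: X → X/∼ sends β ↦ [β], γ ↦ [γ=ε], δ ↦ [δ], ε ↦ [γ=ε], ζ ↦ [ζ].
For each subset V ⊆ X/∼, compute π^{-1}(V) ⊆ X and check whether π^{-1}(V) ∈ τ. V is open in τ_Q iff π^{-1}(V) ∈ τ.
  V = {}: π^{-1}(V) = ∅ ∈ τ ✓.
  V = {[β]}: π^{-1}(V) = {β} ∈ τ ✓.
  V = {[γ=ε]}: π^{-1}(V) = {γ, ε} ∉ τ ✗.
  V = {[β], [γ=ε]}: π^{-1}(V) = {β, γ, ε} ∉ τ ✗.
  V = {[δ]}: π^{-1}(V) = {δ} ∉ τ ✗.
  V = {[β], [δ]}: π^{-1}(V) = {β, δ} ∉ τ ✗.
  V = {[γ=ε], [δ]}: π^{-1}(V) = {γ, δ, ε} ∉ τ ✗.
  V = {[β], [γ=ε], [δ]}: π^{-1}(V) = {β, γ, δ, ε} ∉ τ ✗.
  V = {[ζ]}: π^{-1}(V) = {ζ} ∈ τ ✓.
  V = {[β], [ζ]}: π^{-1}(V) = {β, ζ} ∈ τ ✓.
  V = {[γ=ε], [ζ]}: π^{-1}(V) = {γ, ε, ζ} ∉ τ ✗.
  V = {[β], [γ=ε], [ζ]}: π^{-1}(V) = {β, γ, ε, ζ} ∉ τ ✗.
  V = {[δ], [ζ]}: π^{-1}(V) = {δ, ζ} ∉ τ ✗.
  V = {[β], [δ], [ζ]}: π^{-1}(V) = {β, δ, ζ} ∉ τ ✗.
  V = {[γ=ε], [δ], [ζ]}: π^{-1}(V) = {γ, δ, ε, ζ} ∉ τ ✗.
  V = {[β], [γ=ε], [δ], [ζ]}: π^{-1}(V) = {β, γ, δ, ε, ζ} ∈ τ ✓.
Open sets in the quotient: τ_Q = {{}, {[β]}, {[ζ]}, {[β], [ζ]}, {[β], [γ=ε], [δ], [ζ]}} (5 elements).


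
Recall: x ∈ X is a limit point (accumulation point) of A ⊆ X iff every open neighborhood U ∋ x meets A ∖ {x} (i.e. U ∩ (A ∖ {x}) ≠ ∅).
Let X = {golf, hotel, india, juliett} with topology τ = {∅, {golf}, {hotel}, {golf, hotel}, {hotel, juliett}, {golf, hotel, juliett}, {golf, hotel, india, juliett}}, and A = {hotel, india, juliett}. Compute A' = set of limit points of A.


A' = {india, juliett}

For each x ∈ X, list the open sets U ∈ τ with x ∈ U, then check whether U ∩ (A ∖ {x}) ≠ ∅ for every such U.
  x = golf: open {golf} ∋ x has {golf} ∩ (A ∖ {golf}) = ∅, so x is NOT a limit point.
  x = hotel: open {hotel} ∋ x has {hotel} ∩ (A ∖ {hotel}) = ∅, so x is NOT a limit point.
  x = india: opens ∋ x are {golf, hotel, india, juliett}; each meets A ∖ {india}, so x IS a limit point.
  x = juliett: opens ∋ x are {hotel, juliett}, {golf, hotel, juliett}, {golf, hotel, india, juliett}; each meets A ∖ {juliett}, so x IS a limit point.
Collecting: A' = {india, juliett}.


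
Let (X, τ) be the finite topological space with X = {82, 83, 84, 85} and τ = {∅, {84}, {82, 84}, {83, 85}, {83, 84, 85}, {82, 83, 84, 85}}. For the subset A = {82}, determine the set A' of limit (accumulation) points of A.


A' = ∅

For each x ∈ X, list the open sets U ∈ τ with x ∈ U, then check whether U ∩ (A ∖ {x}) ≠ ∅ for every such U.
  x = 82: open {82, 84} ∋ x has {82, 84} ∩ (A ∖ {82}) = ∅, so x is NOT a limit point.
  x = 83: open {83, 85} ∋ x has {83, 85} ∩ (A ∖ {83}) = ∅, so x is NOT a limit point.
  x = 84: open {84} ∋ x has {84} ∩ (A ∖ {84}) = ∅, so x is NOT a limit point.
  x = 85: open {83, 85} ∋ x has {83, 85} ∩ (A ∖ {85}) = ∅, so x is NOT a limit point.
Collecting: A' = ∅.


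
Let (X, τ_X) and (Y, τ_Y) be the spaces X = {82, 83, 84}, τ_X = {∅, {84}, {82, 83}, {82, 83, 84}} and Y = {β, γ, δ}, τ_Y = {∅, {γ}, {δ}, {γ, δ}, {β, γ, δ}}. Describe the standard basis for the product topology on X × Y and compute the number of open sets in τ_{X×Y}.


Basis B = {∅ × ∅, {84} × {γ}, {84} × {δ}, {82, 83} × {γ}, {82, 83} × {δ}, {84} × {γ, δ}, {82, 83, 84} × {γ}, {82, 83, 84} × {δ}, {84} × {β, γ, δ}, {82, 83} × {γ, δ}, {82, 83} × {β, γ, δ}, {82, 83, 84} × {γ, δ}, {82, 83, 84} × {β, γ, δ}}; |τ_{X×Y}| = 25.

Enumerate products U × V with U ∈ τ_X, V ∈ τ_Y (deduplicated):
  ∅ × ∅ = {} (∅)
  {84} × {γ} = {(84,γ)}
  {84} × {δ} = {(84,δ)}
  {82, 83} × {γ} = {(82,γ), (83,γ)}
  {82, 83} × {δ} = {(82,δ), (83,δ)}
  {84} × {γ, δ} = {(84,γ), (84,δ)}
  {82, 83, 84} × {γ} = {(82,γ), (83,γ), (84,γ)}
  {82, 83, 84} × {δ} = {(82,δ), (83,δ), (84,δ)}
  {84} × {β, γ, δ} = {(84,β), (84,γ), (84,δ)}
  {82, 83} × {γ, δ} = {(82,γ), (82,δ), (83,γ), (83,δ)}
  {82, 83} × {β, γ, δ} = {(82,β), (82,γ), (82,δ), (83,β), (83,γ), (83,δ)}
  {82, 83, 84} × {γ, δ} = {(82,γ), (82,δ), (83,γ), (83,δ), (84,γ), (84,δ)}
  {82, 83, 84} × {β, γ, δ} = {(82,β), (82,γ), (82,δ), (83,β), (83,γ), (83,δ), (84,β), (84,γ), (84,δ)}
These 13 distinct sets form the basis B.
Close under arbitrary unions to get τ_{X×Y}; counting gives |τ_{X×Y}| = 25.


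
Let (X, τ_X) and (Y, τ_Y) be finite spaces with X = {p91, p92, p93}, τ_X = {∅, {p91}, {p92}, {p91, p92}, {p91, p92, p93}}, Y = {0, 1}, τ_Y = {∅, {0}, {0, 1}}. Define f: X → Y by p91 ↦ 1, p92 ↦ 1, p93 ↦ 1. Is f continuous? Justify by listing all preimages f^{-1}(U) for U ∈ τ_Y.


f IS continuous.

Compute f^{-1}(U) for each U ∈ τ_Y:
  U = ∅: f^{-1}(U) = ∅ ∈ τ_X ✓.
  U = {0}: f^{-1}(U) = ∅ ∈ τ_X ✓.
  U = {0, 1}: f^{-1}(U) = {p91, p92, p93} ∈ τ_X ✓.
Every preimage lies in τ_X, so f IS continuous.


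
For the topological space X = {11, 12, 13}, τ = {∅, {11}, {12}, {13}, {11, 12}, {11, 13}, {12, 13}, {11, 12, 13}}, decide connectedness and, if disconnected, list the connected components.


(X, τ) is disconnected; components = [{11}, {12}, {13}].

Find clopen sets (U ∈ τ with X ∖ U ∈ τ):
  U = ∅, X ∖ U = {11, 12, 13} — both open, so U is clopen.
  U = {11}, X ∖ U = {12, 13} — both open, so U is clopen.
  U = {12}, X ∖ U = {11, 13} — both open, so U is clopen.
  U = {13}, X ∖ U = {11, 12} — both open, so U is clopen.
  U = {11, 12}, X ∖ U = {13} — both open, so U is clopen.
  U = {11, 13}, X ∖ U = {12} — both open, so U is clopen.
  U = {12, 13}, X ∖ U = {11} — both open, so U is clopen.
  U = {11, 12, 13}, X ∖ U = ∅ — both open, so U is clopen.
Nontrivial clopen(s) exist: e.g. {11, 13}. So (X, τ) is disconnected.
Compute connected components by grouping points that agree on all clopens:
  component: {11}
  component: {12}
  component: {13}


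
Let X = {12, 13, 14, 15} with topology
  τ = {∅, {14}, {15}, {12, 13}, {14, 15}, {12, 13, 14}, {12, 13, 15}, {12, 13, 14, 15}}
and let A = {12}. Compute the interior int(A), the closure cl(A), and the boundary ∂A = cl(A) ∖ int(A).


int(A) = ∅, cl(A) = {12, 13}, ∂A = {12, 13}.

Closed sets in (X, τ) are complements of opens:
  closed(X, τ) = {∅, {14}, {15}, {12, 13}, {14, 15}, {12, 13, 14}, {12, 13, 15}, {12, 13, 14, 15}}.
int(A) = ⋃ {U ∈ τ : U ⊆ A}. Opens contained in A: ∅.
Taking the union of these: int(A) = ∅.
cl(A) = ⋂ {C closed : A ⊆ C}. Closed sets containing A: {12, 13}, {12, 13, 14}, {12, 13, 15}, {12, 13, 14, 15}.
Intersecting these: cl(A) = {12, 13}.
∂A = cl(A) ∖ int(A) = {12, 13} ∖ ∅ = {12, 13}.


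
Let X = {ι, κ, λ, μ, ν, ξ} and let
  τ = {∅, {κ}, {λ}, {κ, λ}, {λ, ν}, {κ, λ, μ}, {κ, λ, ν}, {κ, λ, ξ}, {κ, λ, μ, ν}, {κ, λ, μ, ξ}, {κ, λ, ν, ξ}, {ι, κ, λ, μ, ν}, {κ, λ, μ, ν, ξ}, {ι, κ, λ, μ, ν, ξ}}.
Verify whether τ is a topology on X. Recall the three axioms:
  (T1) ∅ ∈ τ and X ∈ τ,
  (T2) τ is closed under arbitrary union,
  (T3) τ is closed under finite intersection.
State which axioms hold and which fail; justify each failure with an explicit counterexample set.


τ IS a topology on X.

Axiom (T1): ∅ ∈ τ? Yes; X ∈ τ? Yes.
Axiom (T2/T3): check pairwise unions and intersections of members of τ.
All pairwise intersections and unions checked — each lies in τ. Therefore τ satisfies (T1), (T2), (T3): it IS a topology on X.


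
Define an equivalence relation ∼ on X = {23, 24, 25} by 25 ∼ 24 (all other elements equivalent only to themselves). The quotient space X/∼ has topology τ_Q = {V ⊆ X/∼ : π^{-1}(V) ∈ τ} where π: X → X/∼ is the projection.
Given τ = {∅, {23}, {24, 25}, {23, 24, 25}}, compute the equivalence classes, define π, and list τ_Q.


X/∼ = {[23], [24=25]}; |τ_Q| = 4.

Equivalence classes: [23], [24=25].
Quotient map π: X → X/∼ sends 23 ↦ [23], 24 ↦ [24=25], 25 ↦ [24=25].
For each subset V ⊆ X/∼, compute π^{-1}(V) ⊆ X and check whether π^{-1}(V) ∈ τ. V is open in τ_Q iff π^{-1}(V) ∈ τ.
  V = {}: π^{-1}(V) = ∅ ∈ τ ✓.
  V = {[23]}: π^{-1}(V) = {23} ∈ τ ✓.
  V = {[24=25]}: π^{-1}(V) = {24, 25} ∈ τ ✓.
  V = {[23], [24=25]}: π^{-1}(V) = {23, 24, 25} ∈ τ ✓.
Open sets in the quotient: τ_Q = {{}, {[23]}, {[24=25]}, {[23], [24=25]}} (4 elements).


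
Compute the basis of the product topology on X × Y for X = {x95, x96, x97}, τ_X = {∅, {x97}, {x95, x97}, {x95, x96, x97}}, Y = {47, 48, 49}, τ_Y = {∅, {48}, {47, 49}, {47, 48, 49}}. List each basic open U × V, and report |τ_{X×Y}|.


Basis B = {∅ × ∅, {x97} × {48}, {x95, x97} × {48}, {x97} × {47, 49}, {x95, x96, x97} × {48}, {x97} × {47, 48, 49}, {x95, x97} × {47, 49}, {x95, x97} × {47, 48, 49}, {x95, x96, x97} × {47, 49}, {x95, x96, x97} × {47, 48, 49}}; |τ_{X×Y}| = 16.

Enumerate products U × V with U ∈ τ_X, V ∈ τ_Y (deduplicated):
  ∅ × ∅ = {} (∅)
  {x97} × {48} = {(x97,48)}
  {x95, x97} × {48} = {(x95,48), (x97,48)}
  {x97} × {47, 49} = {(x97,47), (x97,49)}
  {x95, x96, x97} × {48} = {(x95,48), (x96,48), (x97,48)}
  {x97} × {47, 48, 49} = {(x97,47), (x97,48), (x97,49)}
  {x95, x97} × {47, 49} = {(x95,47), (x95,49), (x97,47), (x97,49)}
  {x95, x97} × {47, 48, 49} = {(x95,47), (x95,48), (x95,49), (x97,47), (x97,48), (x97,49)}
  {x95, x96, x97} × {47, 49} = {(x95,47), (x95,49), (x96,47), (x96,49), (x97,47), (x97,49)}
  {x95, x96, x97} × {47, 48, 49} = {(x95,47), (x95,48), (x95,49), (x96,47), (x96,48), (x96,49), (x97,47), (x97,48), (x97,49)}
These 10 distinct sets form the basis B.
Close under arbitrary unions to get τ_{X×Y}; counting gives |τ_{X×Y}| = 16.


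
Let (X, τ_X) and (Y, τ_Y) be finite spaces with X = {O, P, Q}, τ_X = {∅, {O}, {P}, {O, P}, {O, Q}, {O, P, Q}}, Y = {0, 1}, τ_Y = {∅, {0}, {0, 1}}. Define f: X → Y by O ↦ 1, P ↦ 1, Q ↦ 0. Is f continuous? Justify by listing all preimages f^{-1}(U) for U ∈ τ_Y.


f is NOT continuous.

Compute f^{-1}(U) for each U ∈ τ_Y:
  U = ∅: f^{-1}(U) = ∅ ∈ τ_X ✓.
  U = {0}: f^{-1}(U) = {Q} ∉ τ_X ✗.
  U = {0, 1}: f^{-1}(U) = {O, P, Q} ∈ τ_X ✓.
Found U = {0} with f^{-1}(U) = {Q} not in τ_X. Therefore f is NOT continuous.


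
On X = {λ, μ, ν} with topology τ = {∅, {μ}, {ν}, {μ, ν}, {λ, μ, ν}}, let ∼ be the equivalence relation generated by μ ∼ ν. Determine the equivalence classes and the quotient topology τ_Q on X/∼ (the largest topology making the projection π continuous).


X/∼ = {[λ], [μ=ν]}; |τ_Q| = 3.

Equivalence classes: [λ], [μ=ν].
Quotient map π: X → X/∼ sends λ ↦ [λ], μ ↦ [μ=ν], ν ↦ [μ=ν].
For each subset V ⊆ X/∼, compute π^{-1}(V) ⊆ X and check whether π^{-1}(V) ∈ τ. V is open in τ_Q iff π^{-1}(V) ∈ τ.
  V = {}: π^{-1}(V) = ∅ ∈ τ ✓.
  V = {[λ]}: π^{-1}(V) = {λ} ∉ τ ✗.
  V = {[μ=ν]}: π^{-1}(V) = {μ, ν} ∈ τ ✓.
  V = {[λ], [μ=ν]}: π^{-1}(V) = {λ, μ, ν} ∈ τ ✓.
Open sets in the quotient: τ_Q = {{}, {[μ=ν]}, {[λ], [μ=ν]}} (3 elements).


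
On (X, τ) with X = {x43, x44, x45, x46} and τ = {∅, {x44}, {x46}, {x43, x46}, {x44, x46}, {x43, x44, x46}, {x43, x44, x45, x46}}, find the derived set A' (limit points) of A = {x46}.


A' = {x43, x45}

For each x ∈ X, list the open sets U ∈ τ with x ∈ U, then check whether U ∩ (A ∖ {x}) ≠ ∅ for every such U.
  x = x43: opens ∋ x are {x43, x46}, {x43, x44, x46}, {x43, x44, x45, x46}; each meets A ∖ {x43}, so x IS a limit point.
  x = x44: open {x44} ∋ x has {x44} ∩ (A ∖ {x44}) = ∅, so x is NOT a limit point.
  x = x45: opens ∋ x are {x43, x44, x45, x46}; each meets A ∖ {x45}, so x IS a limit point.
  x = x46: open {x46} ∋ x has {x46} ∩ (A ∖ {x46}) = ∅, so x is NOT a limit point.
Collecting: A' = {x43, x45}.


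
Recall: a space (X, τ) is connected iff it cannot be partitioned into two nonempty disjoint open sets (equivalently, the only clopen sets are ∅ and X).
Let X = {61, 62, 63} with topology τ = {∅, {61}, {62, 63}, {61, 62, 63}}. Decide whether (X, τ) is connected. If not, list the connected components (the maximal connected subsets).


(X, τ) is disconnected; components = [{61}, {62, 63}].

Find clopen sets (U ∈ τ with X ∖ U ∈ τ):
  U = ∅, X ∖ U = {61, 62, 63} — both open, so U is clopen.
  U = {61}, X ∖ U = {62, 63} — both open, so U is clopen.
  U = {62, 63}, X ∖ U = {61} — both open, so U is clopen.
  U = {61, 62, 63}, X ∖ U = ∅ — both open, so U is clopen.
Nontrivial clopen(s) exist: e.g. {62, 63}. So (X, τ) is disconnected.
Compute connected components by grouping points that agree on all clopens:
  component: {61}
  component: {62, 63}


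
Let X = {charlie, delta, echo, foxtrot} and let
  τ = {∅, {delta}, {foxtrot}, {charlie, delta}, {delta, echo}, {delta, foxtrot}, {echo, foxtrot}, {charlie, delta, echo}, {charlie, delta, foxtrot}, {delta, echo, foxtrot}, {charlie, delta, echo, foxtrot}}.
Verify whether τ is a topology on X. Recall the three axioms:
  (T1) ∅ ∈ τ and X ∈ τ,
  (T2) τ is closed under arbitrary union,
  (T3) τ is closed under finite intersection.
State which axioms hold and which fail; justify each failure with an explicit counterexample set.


τ is NOT a topology on X.

Axiom (T1): ∅ ∈ τ? Yes; X ∈ τ? Yes.
Axiom (T2/T3): check pairwise unions and intersections of members of τ.
Counterexample for (T3): {delta, echo} ∩ {echo, foxtrot} = {echo} ∉ τ. Therefore τ is NOT a topology.


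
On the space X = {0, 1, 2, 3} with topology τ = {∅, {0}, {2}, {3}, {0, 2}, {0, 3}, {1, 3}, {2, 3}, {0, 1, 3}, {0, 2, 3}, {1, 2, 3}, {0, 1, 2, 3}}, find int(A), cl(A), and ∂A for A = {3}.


int(A) = {3}, cl(A) = {1, 3}, ∂A = {1}.

Closed sets in (X, τ) are complements of opens:
  closed(X, τ) = {∅, {0}, {1}, {2}, {0, 1}, {0, 2}, {1, 2}, {1, 3}, {0, 1, 2}, {0, 1, 3}, {1, 2, 3}, {0, 1, 2, 3}}.
int(A) = ⋃ {U ∈ τ : U ⊆ A}. Opens contained in A: ∅, {3}.
Taking the union of these: int(A) = {3}.
cl(A) = ⋂ {C closed : A ⊆ C}. Closed sets containing A: {1, 3}, {0, 1, 3}, {1, 2, 3}, {0, 1, 2, 3}.
Intersecting these: cl(A) = {1, 3}.
∂A = cl(A) ∖ int(A) = {1, 3} ∖ {3} = {1}.


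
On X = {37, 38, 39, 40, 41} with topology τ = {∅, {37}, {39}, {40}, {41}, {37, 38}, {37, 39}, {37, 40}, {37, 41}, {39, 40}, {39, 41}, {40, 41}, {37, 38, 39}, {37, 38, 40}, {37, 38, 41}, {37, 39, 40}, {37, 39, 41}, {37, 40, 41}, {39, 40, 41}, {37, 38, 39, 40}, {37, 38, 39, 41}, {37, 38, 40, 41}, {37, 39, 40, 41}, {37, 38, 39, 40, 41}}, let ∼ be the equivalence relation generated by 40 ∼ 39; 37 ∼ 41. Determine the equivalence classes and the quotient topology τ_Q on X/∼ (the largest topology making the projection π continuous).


X/∼ = {[37=41], [38], [39=40]}; |τ_Q| = 6.

Equivalence classes: [37=41], [38], [39=40].
Quotient map π: X → X/∼ sends 37 ↦ [37=41], 38 ↦ [38], 39 ↦ [39=40], 40 ↦ [39=40], 41 ↦ [37=41].
For each subset V ⊆ X/∼, compute π^{-1}(V) ⊆ X and check whether π^{-1}(V) ∈ τ. V is open in τ_Q iff π^{-1}(V) ∈ τ.
  V = {}: π^{-1}(V) = ∅ ∈ τ ✓.
  V = {[37=41]}: π^{-1}(V) = {37, 41} ∈ τ ✓.
  V = {[38]}: π^{-1}(V) = {38} ∉ τ ✗.
  V = {[37=41], [38]}: π^{-1}(V) = {37, 38, 41} ∈ τ ✓.
  V = {[39=40]}: π^{-1}(V) = {39, 40} ∈ τ ✓.
  V = {[37=41], [39=40]}: π^{-1}(V) = {37, 39, 40, 41} ∈ τ ✓.
  V = {[38], [39=40]}: π^{-1}(V) = {38, 39, 40} ∉ τ ✗.
  V = {[37=41], [38], [39=40]}: π^{-1}(V) = {37, 38, 39, 40, 41} ∈ τ ✓.
Open sets in the quotient: τ_Q = {{}, {[37=41]}, {[37=41], [38]}, {[39=40]}, {[37=41], [39=40]}, {[37=41], [38], [39=40]}} (6 elements).


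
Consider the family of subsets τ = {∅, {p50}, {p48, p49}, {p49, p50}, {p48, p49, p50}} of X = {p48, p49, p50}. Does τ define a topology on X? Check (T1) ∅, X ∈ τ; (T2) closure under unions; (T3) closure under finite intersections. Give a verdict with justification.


τ is NOT a topology on X.

Axiom (T1): ∅ ∈ τ? Yes; X ∈ τ? Yes.
Axiom (T2/T3): check pairwise unions and intersections of members of τ.
Counterexample for (T3): {p48, p49} ∩ {p49, p50} = {p49} ∉ τ. Therefore τ is NOT a topology.


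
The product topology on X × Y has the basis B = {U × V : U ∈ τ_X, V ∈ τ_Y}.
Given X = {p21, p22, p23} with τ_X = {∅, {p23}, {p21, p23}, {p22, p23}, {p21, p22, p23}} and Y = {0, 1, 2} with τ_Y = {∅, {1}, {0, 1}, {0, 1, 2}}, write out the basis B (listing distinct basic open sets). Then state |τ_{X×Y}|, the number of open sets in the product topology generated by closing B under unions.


Basis B = {∅ × ∅, {p23} × {1}, {p21, p23} × {1}, {p22, p23} × {1}, {p23} × {0, 1}, {p21, p22, p23} × {1}, {p23} × {0, 1, 2}, {p21, p23} × {0, 1}, {p22, p23} × {0, 1}, {p21, p23} × {0, 1, 2}, {p21, p22, p23} × {0, 1}, {p22, p23} × {0, 1, 2}, {p21, p22, p23} × {0, 1, 2}}; |τ_{X×Y}| = 30.

Enumerate products U × V with U ∈ τ_X, V ∈ τ_Y (deduplicated):
  ∅ × ∅ = {} (∅)
  {p23} × {1} = {(p23,1)}
  {p21, p23} × {1} = {(p21,1), (p23,1)}
  {p22, p23} × {1} = {(p22,1), (p23,1)}
  {p23} × {0, 1} = {(p23,0), (p23,1)}
  {p21, p22, p23} × {1} = {(p21,1), (p22,1), (p23,1)}
  {p23} × {0, 1, 2} = {(p23,0), (p23,1), (p23,2)}
  {p21, p23} × {0, 1} = {(p21,0), (p21,1), (p23,0), (p23,1)}
  {p22, p23} × {0, 1} = {(p22,0), (p22,1), (p23,0), (p23,1)}
  {p21, p23} × {0, 1, 2} = {(p21,0), (p21,1), (p21,2), (p23,0), (p23,1), (p23,2)}
  {p21, p22, p23} × {0, 1} = {(p21,0), (p21,1), (p22,0), (p22,1), (p23,0), (p23,1)}
  {p22, p23} × {0, 1, 2} = {(p22,0), (p22,1), (p22,2), (p23,0), (p23,1), (p23,2)}
  {p21, p22, p23} × {0, 1, 2} = {(p21,0), (p21,1), (p21,2), (p22,0), (p22,1), (p22,2), (p23,0), (p23,1), (p23,2)}
These 13 distinct sets form the basis B.
Close under arbitrary unions to get τ_{X×Y}; counting gives |τ_{X×Y}| = 30.


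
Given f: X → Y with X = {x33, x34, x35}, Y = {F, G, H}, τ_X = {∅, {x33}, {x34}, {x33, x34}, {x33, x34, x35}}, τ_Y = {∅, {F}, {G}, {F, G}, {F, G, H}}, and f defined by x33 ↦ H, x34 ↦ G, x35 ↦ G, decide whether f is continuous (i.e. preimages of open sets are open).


f is NOT continuous.

Compute f^{-1}(U) for each U ∈ τ_Y:
  U = ∅: f^{-1}(U) = ∅ ∈ τ_X ✓.
  U = {F}: f^{-1}(U) = ∅ ∈ τ_X ✓.
  U = {G}: f^{-1}(U) = {x34, x35} ∉ τ_X ✗.
  U = {F, G}: f^{-1}(U) = {x34, x35} ∉ τ_X ✗.
  U = {F, G, H}: f^{-1}(U) = {x33, x34, x35} ∈ τ_X ✓.
Found U = {G} with f^{-1}(U) = {x34, x35} not in τ_X. Therefore f is NOT continuous.


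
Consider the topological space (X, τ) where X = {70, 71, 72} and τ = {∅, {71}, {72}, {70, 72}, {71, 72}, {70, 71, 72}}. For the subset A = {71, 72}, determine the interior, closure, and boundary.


int(A) = {71, 72}, cl(A) = {70, 71, 72}, ∂A = {70}.

Closed sets in (X, τ) are complements of opens:
  closed(X, τ) = {∅, {70}, {71}, {70, 71}, {70, 72}, {70, 71, 72}}.
int(A) = ⋃ {U ∈ τ : U ⊆ A}. Opens contained in A: ∅, {71}, {72}, {71, 72}.
Taking the union of these: int(A) = {71, 72}.
cl(A) = ⋂ {C closed : A ⊆ C}. Closed sets containing A: {70, 71, 72}.
Intersecting these: cl(A) = {70, 71, 72}.
∂A = cl(A) ∖ int(A) = {70, 71, 72} ∖ {71, 72} = {70}.


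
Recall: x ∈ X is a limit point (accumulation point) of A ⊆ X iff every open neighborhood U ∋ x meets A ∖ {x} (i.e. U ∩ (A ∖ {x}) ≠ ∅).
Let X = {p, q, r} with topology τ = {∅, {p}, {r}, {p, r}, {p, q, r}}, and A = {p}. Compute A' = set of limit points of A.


A' = {q}

For each x ∈ X, list the open sets U ∈ τ with x ∈ U, then check whether U ∩ (A ∖ {x}) ≠ ∅ for every such U.
  x = p: open {p} ∋ x has {p} ∩ (A ∖ {p}) = ∅, so x is NOT a limit point.
  x = q: opens ∋ x are {p, q, r}; each meets A ∖ {q}, so x IS a limit point.
  x = r: open {r} ∋ x has {r} ∩ (A ∖ {r}) = ∅, so x is NOT a limit point.
Collecting: A' = {q}.


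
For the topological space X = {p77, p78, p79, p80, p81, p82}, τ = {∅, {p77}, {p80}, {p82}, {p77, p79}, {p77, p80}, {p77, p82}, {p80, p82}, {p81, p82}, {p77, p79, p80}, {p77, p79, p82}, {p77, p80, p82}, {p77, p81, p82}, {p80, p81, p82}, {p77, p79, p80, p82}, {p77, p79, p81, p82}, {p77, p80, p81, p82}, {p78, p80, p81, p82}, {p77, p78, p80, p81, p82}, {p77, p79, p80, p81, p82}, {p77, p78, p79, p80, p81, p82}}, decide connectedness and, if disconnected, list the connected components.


(X, τ) is disconnected; components = [{p77, p79}, {p78, p80, p81, p82}].

Find clopen sets (U ∈ τ with X ∖ U ∈ τ):
  U = ∅, X ∖ U = {p77, p78, p79, p80, p81, p82} — both open, so U is clopen.
  U = {p77, p79}, X ∖ U = {p78, p80, p81, p82} — both open, so U is clopen.
  U = {p78, p80, p81, p82}, X ∖ U = {p77, p79} — both open, so U is clopen.
  U = {p77, p78, p79, p80, p81, p82}, X ∖ U = ∅ — both open, so U is clopen.
Nontrivial clopen(s) exist: e.g. {p77, p79}. So (X, τ) is disconnected.
Compute connected components by grouping points that agree on all clopens:
  component: {p77, p79}
  component: {p78, p80, p81, p82}


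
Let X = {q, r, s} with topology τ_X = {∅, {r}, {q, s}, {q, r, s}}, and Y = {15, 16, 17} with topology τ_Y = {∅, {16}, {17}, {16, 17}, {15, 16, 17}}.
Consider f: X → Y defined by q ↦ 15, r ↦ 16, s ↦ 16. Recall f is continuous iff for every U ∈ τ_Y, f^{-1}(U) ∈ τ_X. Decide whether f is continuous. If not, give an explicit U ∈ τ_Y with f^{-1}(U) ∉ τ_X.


f is NOT continuous.

Compute f^{-1}(U) for each U ∈ τ_Y:
  U = ∅: f^{-1}(U) = ∅ ∈ τ_X ✓.
  U = {16}: f^{-1}(U) = {r, s} ∉ τ_X ✗.
  U = {17}: f^{-1}(U) = ∅ ∈ τ_X ✓.
  U = {16, 17}: f^{-1}(U) = {r, s} ∉ τ_X ✗.
  U = {15, 16, 17}: f^{-1}(U) = {q, r, s} ∈ τ_X ✓.
Found U = {16} with f^{-1}(U) = {r, s} not in τ_X. Therefore f is NOT continuous.


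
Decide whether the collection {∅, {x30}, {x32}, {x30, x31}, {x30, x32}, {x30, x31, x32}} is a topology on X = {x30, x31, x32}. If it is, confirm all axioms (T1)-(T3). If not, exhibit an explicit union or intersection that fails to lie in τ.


τ IS a topology on X.

Axiom (T1): ∅ ∈ τ? Yes; X ∈ τ? Yes.
Axiom (T2/T3): check pairwise unions and intersections of members of τ.
All pairwise intersections and unions checked — each lies in τ. Therefore τ satisfies (T1), (T2), (T3): it IS a topology on X.


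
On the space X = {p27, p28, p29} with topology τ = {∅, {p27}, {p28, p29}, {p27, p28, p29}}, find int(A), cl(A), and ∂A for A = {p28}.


int(A) = ∅, cl(A) = {p28, p29}, ∂A = {p28, p29}.

Closed sets in (X, τ) are complements of opens:
  closed(X, τ) = {∅, {p27}, {p28, p29}, {p27, p28, p29}}.
int(A) = ⋃ {U ∈ τ : U ⊆ A}. Opens contained in A: ∅.
Taking the union of these: int(A) = ∅.
cl(A) = ⋂ {C closed : A ⊆ C}. Closed sets containing A: {p28, p29}, {p27, p28, p29}.
Intersecting these: cl(A) = {p28, p29}.
∂A = cl(A) ∖ int(A) = {p28, p29} ∖ ∅ = {p28, p29}.


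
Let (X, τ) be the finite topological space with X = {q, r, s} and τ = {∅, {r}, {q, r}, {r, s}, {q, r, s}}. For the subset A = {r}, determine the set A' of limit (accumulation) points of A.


A' = {q, s}

For each x ∈ X, list the open sets U ∈ τ with x ∈ U, then check whether U ∩ (A ∖ {x}) ≠ ∅ for every such U.
  x = q: opens ∋ x are {q, r}, {q, r, s}; each meets A ∖ {q}, so x IS a limit point.
  x = r: open {r} ∋ x has {r} ∩ (A ∖ {r}) = ∅, so x is NOT a limit point.
  x = s: opens ∋ x are {r, s}, {q, r, s}; each meets A ∖ {s}, so x IS a limit point.
Collecting: A' = {q, s}.


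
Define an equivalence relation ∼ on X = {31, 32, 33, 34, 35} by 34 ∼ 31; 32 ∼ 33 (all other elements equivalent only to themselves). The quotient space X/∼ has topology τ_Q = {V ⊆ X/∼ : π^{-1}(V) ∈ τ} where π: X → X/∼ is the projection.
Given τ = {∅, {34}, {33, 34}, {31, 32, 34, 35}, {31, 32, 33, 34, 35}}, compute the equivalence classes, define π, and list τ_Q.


X/∼ = {[31=34], [32=33], [35]}; |τ_Q| = 2.

Equivalence classes: [31=34], [32=33], [35].
Quotient map π: X → X/∼ sends 31 ↦ [31=34], 32 ↦ [32=33], 33 ↦ [32=33], 34 ↦ [31=34], 35 ↦ [35].
For each subset V ⊆ X/∼, compute π^{-1}(V) ⊆ X and check whether π^{-1}(V) ∈ τ. V is open in τ_Q iff π^{-1}(V) ∈ τ.
  V = {}: π^{-1}(V) = ∅ ∈ τ ✓.
  V = {[31=34]}: π^{-1}(V) = {31, 34} ∉ τ ✗.
  V = {[32=33]}: π^{-1}(V) = {32, 33} ∉ τ ✗.
  V = {[31=34], [32=33]}: π^{-1}(V) = {31, 32, 33, 34} ∉ τ ✗.
  V = {[35]}: π^{-1}(V) = {35} ∉ τ ✗.
  V = {[31=34], [35]}: π^{-1}(V) = {31, 34, 35} ∉ τ ✗.
  V = {[32=33], [35]}: π^{-1}(V) = {32, 33, 35} ∉ τ ✗.
  V = {[31=34], [32=33], [35]}: π^{-1}(V) = {31, 32, 33, 34, 35} ∈ τ ✓.
Open sets in the quotient: τ_Q = {{}, {[31=34], [32=33], [35]}} (2 elements).


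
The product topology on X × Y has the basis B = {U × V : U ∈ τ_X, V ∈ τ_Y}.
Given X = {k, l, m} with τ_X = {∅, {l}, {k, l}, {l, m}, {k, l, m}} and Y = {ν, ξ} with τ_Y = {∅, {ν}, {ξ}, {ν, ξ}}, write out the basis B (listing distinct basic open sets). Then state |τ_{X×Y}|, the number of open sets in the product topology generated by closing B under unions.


Basis B = {∅ × ∅, {l} × {ν}, {l} × {ξ}, {k, l} × {ν}, {k, l} × {ξ}, {l} × {ν, ξ}, {l, m} × {ν}, {l, m} × {ξ}, {k, l, m} × {ν}, {k, l, m} × {ξ}, {k, l} × {ν, ξ}, {l, m} × {ν, ξ}, {k, l, m} × {ν, ξ}}; |τ_{X×Y}| = 25.

Enumerate products U × V with U ∈ τ_X, V ∈ τ_Y (deduplicated):
  ∅ × ∅ = {} (∅)
  {l} × {ν} = {(l,ν)}
  {l} × {ξ} = {(l,ξ)}
  {k, l} × {ν} = {(k,ν), (l,ν)}
  {k, l} × {ξ} = {(k,ξ), (l,ξ)}
  {l} × {ν, ξ} = {(l,ν), (l,ξ)}
  {l, m} × {ν} = {(l,ν), (m,ν)}
  {l, m} × {ξ} = {(l,ξ), (m,ξ)}
  {k, l, m} × {ν} = {(k,ν), (l,ν), (m,ν)}
  {k, l, m} × {ξ} = {(k,ξ), (l,ξ), (m,ξ)}
  {k, l} × {ν, ξ} = {(k,ν), (k,ξ), (l,ν), (l,ξ)}
  {l, m} × {ν, ξ} = {(l,ν), (l,ξ), (m,ν), (m,ξ)}
  {k, l, m} × {ν, ξ} = {(k,ν), (k,ξ), (l,ν), (l,ξ), (m,ν), (m,ξ)}
These 13 distinct sets form the basis B.
Close under arbitrary unions to get τ_{X×Y}; counting gives |τ_{X×Y}| = 25.


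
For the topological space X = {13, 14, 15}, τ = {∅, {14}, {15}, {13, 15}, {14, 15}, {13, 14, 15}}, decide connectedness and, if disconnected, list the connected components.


(X, τ) is disconnected; components = [{14}, {13, 15}].

Find clopen sets (U ∈ τ with X ∖ U ∈ τ):
  U = ∅, X ∖ U = {13, 14, 15} — both open, so U is clopen.
  U = {14}, X ∖ U = {13, 15} — both open, so U is clopen.
  U = {13, 15}, X ∖ U = {14} — both open, so U is clopen.
  U = {13, 14, 15}, X ∖ U = ∅ — both open, so U is clopen.
Nontrivial clopen(s) exist: e.g. {13, 15}. So (X, τ) is disconnected.
Compute connected components by grouping points that agree on all clopens:
  component: {14}
  component: {13, 15}


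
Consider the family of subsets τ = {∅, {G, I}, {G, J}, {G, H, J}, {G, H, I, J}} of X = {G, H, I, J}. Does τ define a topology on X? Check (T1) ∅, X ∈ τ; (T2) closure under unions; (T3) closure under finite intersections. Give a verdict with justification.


τ is NOT a topology on X.

Axiom (T1): ∅ ∈ τ? Yes; X ∈ τ? Yes.
Axiom (T2/T3): check pairwise unions and intersections of members of τ.
Counterexample for (T3): {G, I} ∩ {G, J} = {G} ∉ τ. Therefore τ is NOT a topology.


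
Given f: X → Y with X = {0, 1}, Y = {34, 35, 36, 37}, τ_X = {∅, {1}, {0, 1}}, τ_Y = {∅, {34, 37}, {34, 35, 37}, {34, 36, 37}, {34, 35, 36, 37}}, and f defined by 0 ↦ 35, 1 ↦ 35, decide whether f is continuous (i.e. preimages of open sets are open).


f IS continuous.

Compute f^{-1}(U) for each U ∈ τ_Y:
  U = ∅: f^{-1}(U) = ∅ ∈ τ_X ✓.
  U = {34, 37}: f^{-1}(U) = ∅ ∈ τ_X ✓.
  U = {34, 35, 37}: f^{-1}(U) = {0, 1} ∈ τ_X ✓.
  U = {34, 36, 37}: f^{-1}(U) = ∅ ∈ τ_X ✓.
  U = {34, 35, 36, 37}: f^{-1}(U) = {0, 1} ∈ τ_X ✓.
Every preimage lies in τ_X, so f IS continuous.


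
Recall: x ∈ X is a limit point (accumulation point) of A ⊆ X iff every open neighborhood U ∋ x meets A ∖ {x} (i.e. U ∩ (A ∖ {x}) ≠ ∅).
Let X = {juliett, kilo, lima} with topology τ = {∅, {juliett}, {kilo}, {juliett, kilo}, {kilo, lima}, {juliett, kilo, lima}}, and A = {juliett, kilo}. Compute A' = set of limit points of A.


A' = {lima}

For each x ∈ X, list the open sets U ∈ τ with x ∈ U, then check whether U ∩ (A ∖ {x}) ≠ ∅ for every such U.
  x = juliett: open {juliett} ∋ x has {juliett} ∩ (A ∖ {juliett}) = ∅, so x is NOT a limit point.
  x = kilo: open {kilo} ∋ x has {kilo} ∩ (A ∖ {kilo}) = ∅, so x is NOT a limit point.
  x = lima: opens ∋ x are {kilo, lima}, {juliett, kilo, lima}; each meets A ∖ {lima}, so x IS a limit point.
Collecting: A' = {lima}.


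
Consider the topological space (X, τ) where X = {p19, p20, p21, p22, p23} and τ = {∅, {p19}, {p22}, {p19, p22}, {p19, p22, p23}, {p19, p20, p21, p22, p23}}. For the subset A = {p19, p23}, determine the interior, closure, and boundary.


int(A) = {p19}, cl(A) = {p19, p20, p21, p23}, ∂A = {p20, p21, p23}.

Closed sets in (X, τ) are complements of opens:
  closed(X, τ) = {∅, {p20, p21}, {p20, p21, p23}, {p19, p20, p21, p23}, {p20, p21, p22, p23}, {p19, p20, p21, p22, p23}}.
int(A) = ⋃ {U ∈ τ : U ⊆ A}. Opens contained in A: ∅, {p19}.
Taking the union of these: int(A) = {p19}.
cl(A) = ⋂ {C closed : A ⊆ C}. Closed sets containing A: {p19, p20, p21, p23}, {p19, p20, p21, p22, p23}.
Intersecting these: cl(A) = {p19, p20, p21, p23}.
∂A = cl(A) ∖ int(A) = {p19, p20, p21, p23} ∖ {p19} = {p20, p21, p23}.


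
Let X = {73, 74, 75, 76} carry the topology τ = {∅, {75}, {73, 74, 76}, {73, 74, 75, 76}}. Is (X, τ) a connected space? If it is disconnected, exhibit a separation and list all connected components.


(X, τ) is disconnected; components = [{75}, {73, 74, 76}].

Find clopen sets (U ∈ τ with X ∖ U ∈ τ):
  U = ∅, X ∖ U = {73, 74, 75, 76} — both open, so U is clopen.
  U = {75}, X ∖ U = {73, 74, 76} — both open, so U is clopen.
  U = {73, 74, 76}, X ∖ U = {75} — both open, so U is clopen.
  U = {73, 74, 75, 76}, X ∖ U = ∅ — both open, so U is clopen.
Nontrivial clopen(s) exist: e.g. {73, 74, 76}. So (X, τ) is disconnected.
Compute connected components by grouping points that agree on all clopens:
  component: {75}
  component: {73, 74, 76}


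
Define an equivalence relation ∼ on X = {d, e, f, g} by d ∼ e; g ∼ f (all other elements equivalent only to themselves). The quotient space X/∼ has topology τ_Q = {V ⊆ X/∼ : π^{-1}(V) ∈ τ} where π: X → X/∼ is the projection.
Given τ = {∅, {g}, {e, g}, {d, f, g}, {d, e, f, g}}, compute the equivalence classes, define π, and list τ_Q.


X/∼ = {[d=e], [f=g]}; |τ_Q| = 2.

Equivalence classes: [d=e], [f=g].
Quotient map π: X → X/∼ sends d ↦ [d=e], e ↦ [d=e], f ↦ [f=g], g ↦ [f=g].
For each subset V ⊆ X/∼, compute π^{-1}(V) ⊆ X and check whether π^{-1}(V) ∈ τ. V is open in τ_Q iff π^{-1}(V) ∈ τ.
  V = {}: π^{-1}(V) = ∅ ∈ τ ✓.
  V = {[d=e]}: π^{-1}(V) = {d, e} ∉ τ ✗.
  V = {[f=g]}: π^{-1}(V) = {f, g} ∉ τ ✗.
  V = {[d=e], [f=g]}: π^{-1}(V) = {d, e, f, g} ∈ τ ✓.
Open sets in the quotient: τ_Q = {{}, {[d=e], [f=g]}} (2 elements).


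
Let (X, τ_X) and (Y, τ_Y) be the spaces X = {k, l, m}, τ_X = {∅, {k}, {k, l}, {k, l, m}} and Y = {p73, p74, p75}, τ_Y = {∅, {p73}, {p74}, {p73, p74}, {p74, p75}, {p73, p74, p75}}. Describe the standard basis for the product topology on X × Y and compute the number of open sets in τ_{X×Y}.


Basis B = {∅ × ∅, {k} × {p73}, {k} × {p74}, {k} × {p73, p74}, {k, l} × {p73}, {k} × {p74, p75}, {k, l} × {p74}, {k} × {p73, p74, p75}, {k, l, m} × {p73}, {k, l, m} × {p74}, {k, l} × {p73, p74}, {k, l} × {p74, p75}, {k, l} × {p73, p74, p75}, {k, l, m} × {p73, p74}, {k, l, m} × {p74, p75}, {k, l, m} × {p73, p74, p75}}; |τ_{X×Y}| = 40.

Enumerate products U × V with U ∈ τ_X, V ∈ τ_Y (deduplicated):
  ∅ × ∅ = {} (∅)
  {k} × {p73} = {(k,p73)}
  {k} × {p74} = {(k,p74)}
  {k} × {p73, p74} = {(k,p73), (k,p74)}
  {k, l} × {p73} = {(k,p73), (l,p73)}
  {k} × {p74, p75} = {(k,p74), (k,p75)}
  {k, l} × {p74} = {(k,p74), (l,p74)}
  {k} × {p73, p74, p75} = {(k,p73), (k,p74), (k,p75)}
  {k, l, m} × {p73} = {(k,p73), (l,p73), (m,p73)}
  {k, l, m} × {p74} = {(k,p74), (l,p74), (m,p74)}
  {k, l} × {p73, p74} = {(k,p73), (k,p74), (l,p73), (l,p74)}
  {k, l} × {p74, p75} = {(k,p74), (k,p75), (l,p74), (l,p75)}
  {k, l} × {p73, p74, p75} = {(k,p73), (k,p74), (k,p75), (l,p73), (l,p74), (l,p75)}
  {k, l, m} × {p73, p74} = {(k,p73), (k,p74), (l,p73), (l,p74), (m,p73), (m,p74)}
  {k, l, m} × {p74, p75} = {(k,p74), (k,p75), (l,p74), (l,p75), (m,p74), (m,p75)}
  {k, l, m} × {p73, p74, p75} = {(k,p73), (k,p74), (k,p75), (l,p73), (l,p74), (l,p75), (m,p73), (m,p74), (m,p75)}
These 16 distinct sets form the basis B.
Close under arbitrary unions to get τ_{X×Y}; counting gives |τ_{X×Y}| = 40.


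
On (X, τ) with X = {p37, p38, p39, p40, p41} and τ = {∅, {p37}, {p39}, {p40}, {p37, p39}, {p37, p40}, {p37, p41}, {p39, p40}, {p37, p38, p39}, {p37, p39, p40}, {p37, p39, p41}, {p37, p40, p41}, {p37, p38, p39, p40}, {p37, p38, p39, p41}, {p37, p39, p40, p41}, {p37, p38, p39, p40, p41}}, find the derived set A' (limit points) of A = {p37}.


A' = {p38, p41}

For each x ∈ X, list the open sets U ∈ τ with x ∈ U, then check whether U ∩ (A ∖ {x}) ≠ ∅ for every such U.
  x = p37: open {p37} ∋ x has {p37} ∩ (A ∖ {p37}) = ∅, so x is NOT a limit point.
  x = p38: opens ∋ x are {p37, p38, p39}, {p37, p38, p39, p40}, {p37, p38, p39, p41}, {p37, p38, p39, p40, p41}; each meets A ∖ {p38}, so x IS a limit point.
  x = p39: open {p39} ∋ x has {p39} ∩ (A ∖ {p39}) = ∅, so x is NOT a limit point.
  x = p40: open {p40} ∋ x has {p40} ∩ (A ∖ {p40}) = ∅, so x is NOT a limit point.
  x = p41: opens ∋ x are {p37, p41}, {p37, p39, p41}, {p37, p40, p41}, {p37, p38, p39, p41}, {p37, p39, p40, p41}, {p37, p38, p39, p40, p41}; each meets A ∖ {p41}, so x IS a limit point.
Collecting: A' = {p38, p41}.


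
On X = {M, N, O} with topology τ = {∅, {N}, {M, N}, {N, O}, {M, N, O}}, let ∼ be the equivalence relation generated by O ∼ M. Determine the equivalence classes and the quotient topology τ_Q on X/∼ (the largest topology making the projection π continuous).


X/∼ = {[M=O], [N]}; |τ_Q| = 3.

Equivalence classes: [M=O], [N].
Quotient map π: X → X/∼ sends M ↦ [M=O], N ↦ [N], O ↦ [M=O].
For each subset V ⊆ X/∼, compute π^{-1}(V) ⊆ X and check whether π^{-1}(V) ∈ τ. V is open in τ_Q iff π^{-1}(V) ∈ τ.
  V = {}: π^{-1}(V) = ∅ ∈ τ ✓.
  V = {[M=O]}: π^{-1}(V) = {M, O} ∉ τ ✗.
  V = {[N]}: π^{-1}(V) = {N} ∈ τ ✓.
  V = {[M=O], [N]}: π^{-1}(V) = {M, N, O} ∈ τ ✓.
Open sets in the quotient: τ_Q = {{}, {[N]}, {[M=O], [N]}} (3 elements).


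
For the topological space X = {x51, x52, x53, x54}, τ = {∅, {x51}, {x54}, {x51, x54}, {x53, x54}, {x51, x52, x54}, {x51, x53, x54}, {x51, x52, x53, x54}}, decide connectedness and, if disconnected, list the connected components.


(X, τ) is connected.

Find clopen sets (U ∈ τ with X ∖ U ∈ τ):
  U = ∅, X ∖ U = {x51, x52, x53, x54} — both open, so U is clopen.
  U = {x51, x52, x53, x54}, X ∖ U = ∅ — both open, so U is clopen.
Only trivial clopens (∅ and X) exist, so (X, τ) is connected.
Compute connected components by grouping points that agree on all clopens:
  component: {x51, x52, x53, x54}


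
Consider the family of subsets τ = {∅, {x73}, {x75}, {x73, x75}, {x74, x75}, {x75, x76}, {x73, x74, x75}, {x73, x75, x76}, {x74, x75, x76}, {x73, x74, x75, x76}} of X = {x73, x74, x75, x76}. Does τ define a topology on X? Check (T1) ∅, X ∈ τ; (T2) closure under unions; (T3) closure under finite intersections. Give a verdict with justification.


τ IS a topology on X.

Axiom (T1): ∅ ∈ τ? Yes; X ∈ τ? Yes.
Axiom (T2/T3): check pairwise unions and intersections of members of τ.
All pairwise intersections and unions checked — each lies in τ. Therefore τ satisfies (T1), (T2), (T3): it IS a topology on X.


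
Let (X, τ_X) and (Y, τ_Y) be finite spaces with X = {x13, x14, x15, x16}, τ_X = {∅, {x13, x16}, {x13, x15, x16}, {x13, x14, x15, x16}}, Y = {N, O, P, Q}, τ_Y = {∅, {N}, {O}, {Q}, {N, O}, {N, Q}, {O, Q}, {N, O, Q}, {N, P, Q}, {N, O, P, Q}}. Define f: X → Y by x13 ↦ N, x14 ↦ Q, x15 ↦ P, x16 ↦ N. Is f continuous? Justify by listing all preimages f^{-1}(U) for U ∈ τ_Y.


f is NOT continuous.

Compute f^{-1}(U) for each U ∈ τ_Y:
  U = ∅: f^{-1}(U) = ∅ ∈ τ_X ✓.
  U = {N}: f^{-1}(U) = {x13, x16} ∈ τ_X ✓.
  U = {O}: f^{-1}(U) = ∅ ∈ τ_X ✓.
  U = {Q}: f^{-1}(U) = {x14} ∉ τ_X ✗.
  U = {N, O}: f^{-1}(U) = {x13, x16} ∈ τ_X ✓.
  U = {N, Q}: f^{-1}(U) = {x13, x14, x16} ∉ τ_X ✗.
  U = {O, Q}: f^{-1}(U) = {x14} ∉ τ_X ✗.
  U = {N, O, Q}: f^{-1}(U) = {x13, x14, x16} ∉ τ_X ✗.
  U = {N, P, Q}: f^{-1}(U) = {x13, x14, x15, x16} ∈ τ_X ✓.
  U = {N, O, P, Q}: f^{-1}(U) = {x13, x14, x15, x16} ∈ τ_X ✓.
Found U = {Q} with f^{-1}(U) = {x14} not in τ_X. Therefore f is NOT continuous.


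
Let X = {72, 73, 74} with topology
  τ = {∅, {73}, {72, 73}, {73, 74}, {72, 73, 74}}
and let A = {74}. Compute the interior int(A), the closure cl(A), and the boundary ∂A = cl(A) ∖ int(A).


int(A) = ∅, cl(A) = {74}, ∂A = {74}.

Closed sets in (X, τ) are complements of opens:
  closed(X, τ) = {∅, {72}, {74}, {72, 74}, {72, 73, 74}}.
int(A) = ⋃ {U ∈ τ : U ⊆ A}. Opens contained in A: ∅.
Taking the union of these: int(A) = ∅.
cl(A) = ⋂ {C closed : A ⊆ C}. Closed sets containing A: {74}, {72, 74}, {72, 73, 74}.
Intersecting these: cl(A) = {74}.
∂A = cl(A) ∖ int(A) = {74} ∖ ∅ = {74}.


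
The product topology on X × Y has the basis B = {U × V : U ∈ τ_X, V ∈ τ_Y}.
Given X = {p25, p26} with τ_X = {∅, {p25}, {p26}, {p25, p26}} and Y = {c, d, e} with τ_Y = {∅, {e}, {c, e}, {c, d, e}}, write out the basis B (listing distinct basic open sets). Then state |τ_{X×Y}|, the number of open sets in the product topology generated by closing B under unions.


Basis B = {∅ × ∅, {p25} × {e}, {p26} × {e}, {p25} × {c, e}, {p25, p26} × {e}, {p26} × {c, e}, {p25} × {c, d, e}, {p26} × {c, d, e}, {p25, p26} × {c, e}, {p25, p26} × {c, d, e}}; |τ_{X×Y}| = 16.

Enumerate products U × V with U ∈ τ_X, V ∈ τ_Y (deduplicated):
  ∅ × ∅ = {} (∅)
  {p25} × {e} = {(p25,e)}
  {p26} × {e} = {(p26,e)}
  {p25} × {c, e} = {(p25,c), (p25,e)}
  {p25, p26} × {e} = {(p25,e), (p26,e)}
  {p26} × {c, e} = {(p26,c), (p26,e)}
  {p25} × {c, d, e} = {(p25,c), (p25,d), (p25,e)}
  {p26} × {c, d, e} = {(p26,c), (p26,d), (p26,e)}
  {p25, p26} × {c, e} = {(p25,c), (p25,e), (p26,c), (p26,e)}
  {p25, p26} × {c, d, e} = {(p25,c), (p25,d), (p25,e), (p26,c), (p26,d), (p26,e)}
These 10 distinct sets form the basis B.
Close under arbitrary unions to get τ_{X×Y}; counting gives |τ_{X×Y}| = 16.


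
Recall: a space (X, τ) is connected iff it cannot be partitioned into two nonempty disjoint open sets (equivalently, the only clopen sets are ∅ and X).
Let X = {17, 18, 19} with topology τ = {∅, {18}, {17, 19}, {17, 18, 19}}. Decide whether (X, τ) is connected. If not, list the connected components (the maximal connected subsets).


(X, τ) is disconnected; components = [{18}, {17, 19}].

Find clopen sets (U ∈ τ with X ∖ U ∈ τ):
  U = ∅, X ∖ U = {17, 18, 19} — both open, so U is clopen.
  U = {18}, X ∖ U = {17, 19} — both open, so U is clopen.
  U = {17, 19}, X ∖ U = {18} — both open, so U is clopen.
  U = {17, 18, 19}, X ∖ U = ∅ — both open, so U is clopen.
Nontrivial clopen(s) exist: e.g. {17, 19}. So (X, τ) is disconnected.
Compute connected components by grouping points that agree on all clopens:
  component: {18}
  component: {17, 19}
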